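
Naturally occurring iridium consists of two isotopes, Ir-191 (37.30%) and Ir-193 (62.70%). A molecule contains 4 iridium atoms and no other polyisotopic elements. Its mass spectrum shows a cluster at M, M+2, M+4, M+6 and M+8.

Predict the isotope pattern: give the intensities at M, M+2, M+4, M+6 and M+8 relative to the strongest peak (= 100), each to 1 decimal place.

5.3 : 35.4 : 89.2 : 100.0 : 42.0

Each Ir atom is independently Ir-191 (p = 0.3730) or Ir-193 (q = 0.6270); the cluster is the binomial expansion (p + q)^4.
P(M) = 0.3730^4 = 0.019357
P(M+2) = 4 × 0.3730^3 × 0.6270^1 = 0.130153
P(M+4) = 6 × 0.3730^2 × 0.6270^2 = 0.328174
P(M+6) = 4 × 0.3730^1 × 0.6270^3 = 0.367766
P(M+8) = 0.6270^4 = 0.154550
The M+6 peak is largest (0.367766); scaling to 100 gives 5.3 : 35.4 : 89.2 : 100.0 : 42.0.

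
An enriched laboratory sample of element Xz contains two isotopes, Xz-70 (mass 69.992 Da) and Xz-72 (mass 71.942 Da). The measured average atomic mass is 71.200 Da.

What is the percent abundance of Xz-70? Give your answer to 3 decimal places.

38.051%

With x = fraction of Xz-70 (so Xz-72 is 1 − x):
69.992·x + 71.942·(1 − x) = 71.200
(69.992 − 71.942)·x = 71.200 − 71.942
x = -0.742 / -1.950 = 0.38051 → 38.051% Xz-70, 61.949% Xz-72.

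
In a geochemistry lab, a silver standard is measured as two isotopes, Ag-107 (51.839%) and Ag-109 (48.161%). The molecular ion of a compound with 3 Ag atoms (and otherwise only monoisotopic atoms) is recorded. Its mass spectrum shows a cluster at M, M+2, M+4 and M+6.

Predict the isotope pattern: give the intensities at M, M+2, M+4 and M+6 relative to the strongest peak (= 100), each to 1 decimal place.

The 3 Ag atoms are independent, so intensities follow the terms of (0.51839 + 0.48161)^3.
P(M) = 0.51839^3 = 0.139306
P(M+2) = 3 × 0.51839^2 × 0.48161^1 = 0.388267
P(M+4) = 3 × 0.51839^1 × 0.48161^2 = 0.360719
P(M+6) = 0.48161^3 = 0.111709
The M+2 peak is largest (0.388267); scaling to 100 gives 35.9 : 100.0 : 92.9 : 28.8.

35.9 : 100.0 : 92.9 : 28.8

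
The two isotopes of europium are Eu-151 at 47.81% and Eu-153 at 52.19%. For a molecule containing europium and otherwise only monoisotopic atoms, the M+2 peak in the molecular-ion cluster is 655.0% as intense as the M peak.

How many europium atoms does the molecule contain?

The M+2/M ratio from n Eu atoms is n · q/p = n · 0.5219/0.4781.
n = 6.550 × 0.4781/0.5219 = 6.00 ≈ 6

6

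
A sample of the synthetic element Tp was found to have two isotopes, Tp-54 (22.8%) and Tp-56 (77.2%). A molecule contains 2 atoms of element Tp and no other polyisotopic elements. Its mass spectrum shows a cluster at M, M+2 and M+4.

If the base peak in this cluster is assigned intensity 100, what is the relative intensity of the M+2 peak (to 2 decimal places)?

Term probabilities: M 0.0520, M+2 0.3520, M+4 0.5960. Base peak = M+4.
P(M+4) = C(2,2) × 0.228^0 × 0.772^2 = 1 × 1.0000 × 0.595984 = 0.595984 (base)
P(M+2) = C(2,1) × 0.228^1 × 0.772^1 = 2 × 0.2280 × 0.7720 = 0.352032
Relative intensity = 0.352032 / 0.595984 × 100 = 59.07

59.07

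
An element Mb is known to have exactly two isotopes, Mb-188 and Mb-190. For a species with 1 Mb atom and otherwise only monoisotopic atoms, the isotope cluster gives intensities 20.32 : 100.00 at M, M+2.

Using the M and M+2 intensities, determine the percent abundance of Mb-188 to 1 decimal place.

16.9%

If p is the fraction of Mb that is Mb-188, then I(M+2)/I(M) = [C(1,1)·p^0·(1−p)] / p^1 = 1·(1−p)/p = 100.00/20.32 = 4.9213
(1−p)/p = 4.9213/1 = 4.9213  ⇒  p = 1/(1 + 4.9213) = 0.1689
Mb-188: 16.9%, Mb-190: 83.1%.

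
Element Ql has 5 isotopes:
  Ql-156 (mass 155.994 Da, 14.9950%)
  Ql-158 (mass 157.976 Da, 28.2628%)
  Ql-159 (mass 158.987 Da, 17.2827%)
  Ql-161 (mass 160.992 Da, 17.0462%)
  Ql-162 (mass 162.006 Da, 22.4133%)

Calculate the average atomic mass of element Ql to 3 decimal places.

Weight each isotope mass by its fractional abundance: 0.149950 × 155.994 + 0.282628 × 157.976 + 0.172827 × 158.987 + 0.170462 × 160.992 + 0.224133 × 162.006
= 23.3913 + 44.6484 + 27.4772 + 27.4430 + 36.3109 = 159.2708 Da

159.271 Da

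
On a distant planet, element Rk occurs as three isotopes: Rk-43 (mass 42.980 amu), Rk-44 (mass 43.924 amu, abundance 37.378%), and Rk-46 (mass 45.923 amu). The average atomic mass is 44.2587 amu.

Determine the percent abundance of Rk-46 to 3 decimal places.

Let x and y be the fractions of Rk-43 and Rk-46. Then x + y = 1 − 0.37378 = 0.62622 and 42.980x + 45.923y = 44.2587 − 0.37378×43.924 = 27.84078728.
Substituting: 42.980x + 45.923(0.62622 − x) = 27.84078728
(42.980 − 45.923)x = -0.91711378  ⇒  x = 0.31163, y = 0.31459
Rk-43: 31.163%, Rk-46: 31.459%.

31.459%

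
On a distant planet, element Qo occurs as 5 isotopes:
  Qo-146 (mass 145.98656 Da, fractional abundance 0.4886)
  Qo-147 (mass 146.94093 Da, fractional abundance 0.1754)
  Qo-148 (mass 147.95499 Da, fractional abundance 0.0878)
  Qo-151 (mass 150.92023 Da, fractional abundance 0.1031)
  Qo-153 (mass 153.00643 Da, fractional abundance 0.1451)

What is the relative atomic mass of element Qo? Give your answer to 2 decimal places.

147.85 Da

Ar = Σ fᵢ·mᵢ = 0.4886 × 145.98656 + 0.1754 × 146.94093 + 0.0878 × 147.95499 + 0.1031 × 150.92023 + 0.1451 × 153.00643
= 71.329033 + 25.773439 + 12.990448 + 15.559876 + 22.201233 = 147.854029 Da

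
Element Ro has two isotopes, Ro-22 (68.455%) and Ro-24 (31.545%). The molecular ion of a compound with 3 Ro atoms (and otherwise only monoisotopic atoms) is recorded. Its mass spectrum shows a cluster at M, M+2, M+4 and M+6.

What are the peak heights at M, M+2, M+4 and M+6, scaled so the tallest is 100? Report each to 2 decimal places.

The 3 Ro atoms are independent, so intensities follow the terms of (0.68455 + 0.31545)^3.
P(M) = 0.68455^3 = 0.320786
P(M+2) = 3 × 0.68455^2 × 0.31545^1 = 0.443468
P(M+4) = 3 × 0.68455^1 × 0.31545^2 = 0.204356
P(M+6) = 0.31545^3 = 0.031390
The M+2 peak is largest (0.443468); scaling to 100 gives 72.34 : 100.00 : 46.08 : 7.08.

72.34 : 100.00 : 46.08 : 7.08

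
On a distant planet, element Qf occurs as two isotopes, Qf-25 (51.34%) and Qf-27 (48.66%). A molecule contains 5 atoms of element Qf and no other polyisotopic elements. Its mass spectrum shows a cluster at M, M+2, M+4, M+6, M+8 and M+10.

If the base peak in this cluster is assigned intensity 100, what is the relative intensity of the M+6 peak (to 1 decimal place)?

94.8

Term probabilities: M 0.0357, M+2 0.1690, M+4 0.3204, M+6 0.3037, M+8 0.1439, M+10 0.0273. Base peak = M+4.
P(M+4) = C(5,2) × 0.5134^3 × 0.4866^2 = 10 × 0.13532175 × 0.23677956 = 0.320414 (base)
P(M+6) = C(5,3) × 0.5134^2 × 0.4866^3 = 10 × 0.26357956 × 0.11521693 = 0.303688
Relative intensity = 0.303688 / 0.320414 × 100 = 94.8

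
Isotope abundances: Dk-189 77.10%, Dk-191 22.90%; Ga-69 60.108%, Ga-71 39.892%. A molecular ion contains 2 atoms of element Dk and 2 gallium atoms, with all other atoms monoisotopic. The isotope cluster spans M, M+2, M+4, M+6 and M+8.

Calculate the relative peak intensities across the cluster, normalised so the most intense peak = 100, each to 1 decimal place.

Element Dk pattern (n=2): 0.594441 : 0.353118 : 0.052441
Gallium pattern (n=2): 0.36129717 : 0.47956567 : 0.15913717
Convolve the two distributions (both contribute in 2-u steps):
  M: 0.594441×0.36129717 = 0.214770
  M+2: 0.594441×0.47956567 + 0.353118×0.36129717 = 0.412654
  M+4: 0.594441×0.15913717 + 0.353118×0.47956567 + 0.052441×0.36129717 = 0.282888
  M+6: 0.353118×0.15913717 + 0.052441×0.47956567 = 0.081343
  M+8: 0.052441×0.15913717 = 0.008345
Scale to base peak (0.412654) = 100: 52.0 : 100.0 : 68.6 : 19.7 : 2.0

52.0 : 100.0 : 68.6 : 19.7 : 2.0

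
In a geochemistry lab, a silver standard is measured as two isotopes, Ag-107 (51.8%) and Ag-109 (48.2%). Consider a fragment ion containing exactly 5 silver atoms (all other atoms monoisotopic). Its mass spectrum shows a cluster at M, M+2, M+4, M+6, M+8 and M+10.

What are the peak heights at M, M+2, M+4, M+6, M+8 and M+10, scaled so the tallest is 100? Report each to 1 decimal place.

11.5 : 53.7 : 100.0 : 93.1 : 43.3 : 8.1

Expanding (0.518 + 0.482)^5:
P(M) = 0.518^5 = 0.037295
P(M+2) = 5 × 0.518^4 × 0.482^1 = 0.173515
P(M+4) = 10 × 0.518^3 × 0.482^2 = 0.322911
P(M+6) = 10 × 0.518^2 × 0.482^3 = 0.300470
P(M+8) = 5 × 0.518^1 × 0.482^4 = 0.139794
P(M+10) = 0.482^5 = 0.026016
The M+4 peak is largest (0.322911); scaling to 100 gives 11.5 : 53.7 : 100.0 : 93.1 : 43.3 : 8.1.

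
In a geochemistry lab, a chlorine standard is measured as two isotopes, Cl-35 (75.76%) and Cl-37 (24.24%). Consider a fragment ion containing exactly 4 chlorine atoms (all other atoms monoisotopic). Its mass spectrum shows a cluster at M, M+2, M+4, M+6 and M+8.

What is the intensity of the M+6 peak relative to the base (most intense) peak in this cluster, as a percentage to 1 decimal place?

(0.7576 + 0.2424)^4 gives M 0.3294, M+2 0.4216, M+4 0.2023, M+6 0.0432, M+8 0.0035; the largest is M+2.
P(M+2) = C(4,1) × 0.7576^3 × 0.2424^1 = 4 × 0.4348304 × 0.2424 = 0.421612 (base)
P(M+6) = C(4,3) × 0.7576^1 × 0.2424^3 = 4 × 0.7576 × 0.01424288 = 0.043162
Relative intensity = 0.043162 / 0.421612 × 100 = 10.2

10.2%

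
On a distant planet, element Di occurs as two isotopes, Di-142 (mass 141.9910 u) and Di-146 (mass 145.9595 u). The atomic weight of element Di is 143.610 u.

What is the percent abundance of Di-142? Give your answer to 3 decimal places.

With x = fraction of Di-142 (so Di-146 is 1 − x):
141.9910·x + 145.9595·(1 − x) = 143.610
(141.9910 − 145.9595)·x = 143.610 − 145.9595
x = -2.3495 / -3.9685 = 0.59204 → 59.204% Di-142, 40.796% Di-146.

59.204%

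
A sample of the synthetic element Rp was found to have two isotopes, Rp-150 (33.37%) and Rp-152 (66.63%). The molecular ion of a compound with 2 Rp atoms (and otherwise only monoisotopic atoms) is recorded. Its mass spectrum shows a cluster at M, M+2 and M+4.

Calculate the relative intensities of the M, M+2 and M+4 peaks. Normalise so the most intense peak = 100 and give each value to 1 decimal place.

Each Rp atom is independently Rp-150 (p = 0.3337) or Rp-152 (q = 0.6663); the cluster is the binomial expansion (p + q)^2.
P(M) = 0.3337^2 = 0.111356
P(M+2) = 2 × 0.3337^1 × 0.6663^1 = 0.444689
P(M+4) = 0.6663^2 = 0.443956
The M+2 peak is largest (0.444689); scaling to 100 gives 25.0 : 100.0 : 99.8.

25.0 : 100.0 : 99.8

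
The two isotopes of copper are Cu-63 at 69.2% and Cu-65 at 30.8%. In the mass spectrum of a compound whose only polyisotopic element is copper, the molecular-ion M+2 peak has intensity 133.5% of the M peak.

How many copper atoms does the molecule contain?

3

For n independent Cu atoms, I(M+2)/I(M) = n · (abundance Cu-65) / (abundance Cu-63) = n · 0.308/0.692.
n = 1.335 × 0.692/0.308 = 3.00 ≈ 3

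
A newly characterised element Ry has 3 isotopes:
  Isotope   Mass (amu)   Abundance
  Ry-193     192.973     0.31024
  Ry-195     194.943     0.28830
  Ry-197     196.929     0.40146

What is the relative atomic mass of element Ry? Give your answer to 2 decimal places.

195.13 amu

The abundance-weighted mean is 0.31024 × 192.973 + 0.28830 × 194.943 + 0.40146 × 196.929
= 59.8679 + 56.2021 + 79.0591 = 195.1291 amu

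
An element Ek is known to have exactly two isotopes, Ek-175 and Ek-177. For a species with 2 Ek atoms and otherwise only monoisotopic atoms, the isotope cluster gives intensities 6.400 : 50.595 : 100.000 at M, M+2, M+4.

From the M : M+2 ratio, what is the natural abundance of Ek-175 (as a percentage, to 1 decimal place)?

Write p for the Ek-175 fraction. I(M+2)/I(M) = [C(2,1)·p^1·(1−p)] / p^2 = 2·(1−p)/p = 50.595/6.400 = 7.9055
(1−p)/p = 7.9055/2 = 3.9527  ⇒  p = 1/(1 + 3.9527) = 0.2019
Ek-175: 20.2%, Ek-177: 79.8%.

20.2%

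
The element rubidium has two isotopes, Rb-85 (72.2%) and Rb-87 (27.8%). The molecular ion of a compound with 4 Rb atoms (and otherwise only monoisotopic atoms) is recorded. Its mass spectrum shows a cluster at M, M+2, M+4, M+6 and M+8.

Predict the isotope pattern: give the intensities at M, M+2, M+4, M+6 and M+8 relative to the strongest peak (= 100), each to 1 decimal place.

Each Rb atom is independently Rb-85 (p = 0.722) or Rb-87 (q = 0.278); the cluster is the binomial expansion (p + q)^4.
P(M) = 0.722^4 = 0.271737
P(M+2) = 4 × 0.722^3 × 0.278^1 = 0.418520
P(M+4) = 6 × 0.722^2 × 0.278^2 = 0.241721
P(M+6) = 4 × 0.722^1 × 0.278^3 = 0.062049
P(M+8) = 0.278^4 = 0.005973
The M+2 peak is largest (0.418520); scaling to 100 gives 64.9 : 100.0 : 57.8 : 14.8 : 1.4.

64.9 : 100.0 : 57.8 : 14.8 : 1.4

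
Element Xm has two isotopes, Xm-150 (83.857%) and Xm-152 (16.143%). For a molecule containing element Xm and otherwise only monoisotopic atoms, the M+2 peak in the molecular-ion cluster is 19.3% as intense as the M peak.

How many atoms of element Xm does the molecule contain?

1

With n Xm atoms, P(M+2)/P(M) = C(n,1)·p^(n−1)q / p^n = n·q/p = n · 0.16143/0.83857.
n = 0.193 × 0.83857/0.16143 = 1.00 ≈ 1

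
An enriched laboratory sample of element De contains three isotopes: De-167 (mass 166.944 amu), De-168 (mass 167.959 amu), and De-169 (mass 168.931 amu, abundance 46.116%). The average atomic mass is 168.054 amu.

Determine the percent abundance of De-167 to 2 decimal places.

34.80%

Let x and y be the fractions of De-167 and De-168. Then x + y = 1 − 0.46116 = 0.53884 and 166.944x + 167.959y = 168.054 − 0.46116×168.931 = 90.14978004.
Substituting: 166.944x + 167.959(0.53884 − x) = 90.14978004
(166.944 − 167.959)x = -0.35324752  ⇒  x = 0.34803, y = 0.19081
De-167: 34.80%, De-168: 19.08%.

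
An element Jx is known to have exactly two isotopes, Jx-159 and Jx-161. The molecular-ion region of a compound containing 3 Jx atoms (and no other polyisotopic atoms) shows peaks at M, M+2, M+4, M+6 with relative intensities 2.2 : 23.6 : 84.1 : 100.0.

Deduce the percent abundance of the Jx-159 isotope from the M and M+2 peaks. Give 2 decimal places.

21.85%

Write p for the Jx-159 fraction. I(M+2)/I(M) = [C(3,1)·p^2·(1−p)] / p^3 = 3·(1−p)/p = 23.6/2.2 = 10.7273
(1−p)/p = 10.7273/3 = 3.5758  ⇒  p = 1/(1 + 3.5758) = 0.2185
Jx-159: 21.85%, Jx-161: 78.15%.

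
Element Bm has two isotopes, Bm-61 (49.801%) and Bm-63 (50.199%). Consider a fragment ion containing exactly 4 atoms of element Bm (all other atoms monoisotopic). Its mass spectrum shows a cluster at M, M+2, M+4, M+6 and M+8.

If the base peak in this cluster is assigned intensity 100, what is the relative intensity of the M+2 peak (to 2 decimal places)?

66.14

(0.49801 + 0.50199)^4 gives M 0.0615, M+2 0.2480, M+4 0.3750, M+6 0.2520, M+8 0.0635; the largest is M+4.
P(M+4) = C(4,2) × 0.49801^2 × 0.50199^2 = 6 × 0.24801396 × 0.25199396 = 0.374988 (base)
P(M+2) = C(4,1) × 0.49801^3 × 0.50199^1 = 4 × 0.12351343 × 0.50199 = 0.248010
Relative intensity = 0.248010 / 0.374988 × 100 = 66.14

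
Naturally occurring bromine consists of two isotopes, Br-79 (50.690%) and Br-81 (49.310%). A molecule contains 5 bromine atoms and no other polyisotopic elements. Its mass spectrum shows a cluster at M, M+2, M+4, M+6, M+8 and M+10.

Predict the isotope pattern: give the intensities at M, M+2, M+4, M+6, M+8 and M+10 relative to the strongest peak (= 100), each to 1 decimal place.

Expanding (0.50690 + 0.49310)^5:
P(M) = 0.50690^5 = 0.033467
P(M+2) = 5 × 0.50690^4 × 0.49310^1 = 0.162777
P(M+4) = 10 × 0.50690^3 × 0.49310^2 = 0.316692
P(M+6) = 10 × 0.50690^2 × 0.49310^3 = 0.308070
P(M+8) = 5 × 0.50690^1 × 0.49310^4 = 0.149842
P(M+10) = 0.49310^5 = 0.029152
The M+4 peak is largest (0.316692); scaling to 100 gives 10.6 : 51.4 : 100.0 : 97.3 : 47.3 : 9.2.

10.6 : 51.4 : 100.0 : 97.3 : 47.3 : 9.2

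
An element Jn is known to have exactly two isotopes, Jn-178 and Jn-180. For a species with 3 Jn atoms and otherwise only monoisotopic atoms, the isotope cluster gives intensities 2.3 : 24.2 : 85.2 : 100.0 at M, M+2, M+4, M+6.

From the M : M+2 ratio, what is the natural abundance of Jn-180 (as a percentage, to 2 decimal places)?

77.81%

Let p = fractional abundance of Jn-178. I(M+2)/I(M) = [C(3,1)·p^2·(1−p)] / p^3 = 3·(1−p)/p = 24.2/2.3 = 10.5217
(1−p)/p = 10.5217/3 = 3.5072  ⇒  p = 1/(1 + 3.5072) = 0.2219
Jn-178: 22.19%, Jn-180: 77.81%.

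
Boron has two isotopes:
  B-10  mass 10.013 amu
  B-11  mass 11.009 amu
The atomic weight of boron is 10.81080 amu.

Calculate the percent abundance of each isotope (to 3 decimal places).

With x = fraction of B-10 (so B-11 is 1 − x):
10.013·x + 11.009·(1 − x) = 10.81080
(10.013 − 11.009)·x = 10.81080 − 11.009
x = -0.19820 / -0.996 = 0.19900 → 19.900% B-10, 80.100% B-11.

B-10: 19.900%, B-11: 80.100%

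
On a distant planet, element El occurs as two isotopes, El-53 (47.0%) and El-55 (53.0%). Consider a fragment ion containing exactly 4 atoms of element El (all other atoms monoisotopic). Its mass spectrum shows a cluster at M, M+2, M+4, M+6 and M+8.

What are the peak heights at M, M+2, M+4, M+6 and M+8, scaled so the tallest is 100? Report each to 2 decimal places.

13.11 : 59.12 : 100.00 : 75.18 : 21.19

Expanding (0.470 + 0.530)^4:
P(M) = 0.470^4 = 0.048797
P(M+2) = 4 × 0.470^3 × 0.530^1 = 0.220105
P(M+4) = 6 × 0.470^2 × 0.530^2 = 0.372305
P(M+6) = 4 × 0.470^1 × 0.530^3 = 0.279889
P(M+8) = 0.530^4 = 0.078905
The M+4 peak is largest (0.372305); scaling to 100 gives 13.11 : 59.12 : 100.00 : 75.18 : 21.19.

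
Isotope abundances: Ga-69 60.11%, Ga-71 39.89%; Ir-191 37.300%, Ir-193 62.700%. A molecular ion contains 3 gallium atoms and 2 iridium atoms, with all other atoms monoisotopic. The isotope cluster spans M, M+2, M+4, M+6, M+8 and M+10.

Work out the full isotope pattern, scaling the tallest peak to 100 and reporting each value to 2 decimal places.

9.23 : 49.38 : 100.00 : 95.57 : 43.50 : 7.62

Gallium pattern (n=3): 0.21719018 : 0.43239309 : 0.28694328 : 0.06347345
Iridium pattern (n=2): 0.139129 : 0.467742 : 0.393129
Convolve the two distributions (both contribute in 2-u steps):
  M: 0.21719018×0.139129 = 0.030217
  M+2: 0.21719018×0.467742 + 0.43239309×0.139129 = 0.161747
  M+4: 0.21719018×0.393129 + 0.43239309×0.467742 + 0.28694328×0.139129 = 0.327554
  M+6: 0.43239309×0.393129 + 0.28694328×0.467742 + 0.06347345×0.139129 = 0.313033
  M+8: 0.28694328×0.393129 + 0.06347345×0.467742 = 0.142495
  M+10: 0.06347345×0.393129 = 0.024953
Scale to base peak (0.327554) = 100: 9.23 : 49.38 : 100.00 : 95.57 : 43.50 : 7.62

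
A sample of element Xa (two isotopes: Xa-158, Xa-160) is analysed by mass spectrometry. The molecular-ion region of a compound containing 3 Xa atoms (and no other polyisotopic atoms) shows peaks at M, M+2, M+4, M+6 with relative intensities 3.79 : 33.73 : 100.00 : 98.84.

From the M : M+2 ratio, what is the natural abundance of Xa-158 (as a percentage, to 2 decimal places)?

Write p for the Xa-158 fraction. I(M+2)/I(M) = [C(3,1)·p^2·(1−p)] / p^3 = 3·(1−p)/p = 33.73/3.79 = 8.8997
(1−p)/p = 8.8997/3 = 2.9666  ⇒  p = 1/(1 + 2.9666) = 0.2521
Xa-158: 25.21%, Xa-160: 74.79%.

25.21%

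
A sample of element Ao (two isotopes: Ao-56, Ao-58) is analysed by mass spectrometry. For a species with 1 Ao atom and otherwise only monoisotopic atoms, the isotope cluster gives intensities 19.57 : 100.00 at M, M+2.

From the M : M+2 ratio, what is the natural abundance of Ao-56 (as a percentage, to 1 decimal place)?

16.4%

Let p = fractional abundance of Ao-56. I(M+2)/I(M) = [C(1,1)·p^0·(1−p)] / p^1 = 1·(1−p)/p = 100.00/19.57 = 5.1099
(1−p)/p = 5.1099/1 = 5.1099  ⇒  p = 1/(1 + 5.1099) = 0.1637
Ao-56: 16.4%, Ao-58: 83.6%.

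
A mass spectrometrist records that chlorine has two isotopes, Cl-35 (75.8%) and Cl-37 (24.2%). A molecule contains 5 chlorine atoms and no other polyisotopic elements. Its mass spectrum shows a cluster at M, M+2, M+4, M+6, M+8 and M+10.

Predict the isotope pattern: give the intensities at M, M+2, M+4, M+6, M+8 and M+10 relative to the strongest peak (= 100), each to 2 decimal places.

62.64 : 100.00 : 63.85 : 20.39 : 3.25 : 0.21

The 5 Cl atoms are independent, so intensities follow the terms of (0.758 + 0.242)^5.
P(M) = 0.758^5 = 0.250234
P(M+2) = 5 × 0.758^4 × 0.242^1 = 0.399450
P(M+4) = 10 × 0.758^3 × 0.242^2 = 0.255058
P(M+6) = 10 × 0.758^2 × 0.242^3 = 0.081430
P(M+8) = 5 × 0.758^1 × 0.242^4 = 0.012999
P(M+10) = 0.242^5 = 0.000830
The M+2 peak is largest (0.399450); scaling to 100 gives 62.64 : 100.00 : 63.85 : 20.39 : 3.25 : 0.21.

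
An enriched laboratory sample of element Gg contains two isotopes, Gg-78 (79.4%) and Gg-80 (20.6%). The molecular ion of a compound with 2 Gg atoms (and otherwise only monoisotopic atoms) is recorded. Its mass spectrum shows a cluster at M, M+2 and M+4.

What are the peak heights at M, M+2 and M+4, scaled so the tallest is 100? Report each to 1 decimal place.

100.0 : 51.9 : 6.7

Expanding (0.794 + 0.206)^2:
P(M) = 0.794^2 = 0.630436
P(M+2) = 2 × 0.794^1 × 0.206^1 = 0.327128
P(M+4) = 0.206^2 = 0.042436
The M peak is largest (0.630436); scaling to 100 gives 100.0 : 51.9 : 6.7.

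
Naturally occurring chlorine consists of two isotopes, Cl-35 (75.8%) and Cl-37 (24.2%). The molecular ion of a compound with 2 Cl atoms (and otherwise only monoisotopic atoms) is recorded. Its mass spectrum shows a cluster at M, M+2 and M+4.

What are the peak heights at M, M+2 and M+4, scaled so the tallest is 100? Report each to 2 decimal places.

100.00 : 63.85 : 10.19

Each Cl atom is independently Cl-35 (p = 0.758) or Cl-37 (q = 0.242); the cluster is the binomial expansion (p + q)^2.
P(M) = 0.758^2 = 0.574564
P(M+2) = 2 × 0.758^1 × 0.242^1 = 0.366872
P(M+4) = 0.242^2 = 0.058564
The M peak is largest (0.574564); scaling to 100 gives 100.00 : 63.85 : 10.19.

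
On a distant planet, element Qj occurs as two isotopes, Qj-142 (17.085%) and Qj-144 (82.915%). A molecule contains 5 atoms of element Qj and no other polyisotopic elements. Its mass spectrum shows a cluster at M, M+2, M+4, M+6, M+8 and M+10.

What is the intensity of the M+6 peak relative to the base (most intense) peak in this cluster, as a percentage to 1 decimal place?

41.2%

Binomial terms of (0.17085 + 0.82915)^5: M 0.0001, M+2 0.0035, M+4 0.0343, M+6 0.1664, M+8 0.4038, M+10 0.3919 → M+8 is the base peak.
P(M+8) = C(5,4) × 0.17085^1 × 0.82915^4 = 5 × 0.17085 × 0.47264212 = 0.403755 (base)
P(M+6) = C(5,3) × 0.17085^2 × 0.82915^3 = 10 × 0.02918972 × 0.5700321 = 0.166391
Relative intensity = 0.166391 / 0.403755 × 100 = 41.2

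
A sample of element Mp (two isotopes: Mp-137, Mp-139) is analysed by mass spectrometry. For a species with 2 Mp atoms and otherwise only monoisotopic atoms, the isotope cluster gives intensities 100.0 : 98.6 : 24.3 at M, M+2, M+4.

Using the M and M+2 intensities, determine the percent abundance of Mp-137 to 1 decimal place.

Write p for the Mp-137 fraction. I(M+2)/I(M) = [C(2,1)·p^1·(1−p)] / p^2 = 2·(1−p)/p = 98.6/100.0 = 0.9860
(1−p)/p = 0.9860/2 = 0.4930  ⇒  p = 1/(1 + 0.4930) = 0.6698
Mp-137: 67.0%, Mp-139: 33.0%.

67.0%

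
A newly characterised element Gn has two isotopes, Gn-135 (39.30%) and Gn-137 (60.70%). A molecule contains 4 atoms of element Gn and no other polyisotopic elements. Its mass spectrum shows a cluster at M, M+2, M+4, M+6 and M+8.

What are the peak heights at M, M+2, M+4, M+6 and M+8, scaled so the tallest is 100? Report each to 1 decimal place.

The 4 Gn atoms are independent, so intensities follow the terms of (0.3930 + 0.6070)^4.
P(M) = 0.3930^4 = 0.023854
P(M+2) = 4 × 0.3930^3 × 0.6070^1 = 0.147376
P(M+4) = 6 × 0.3930^2 × 0.6070^2 = 0.341439
P(M+6) = 4 × 0.3930^1 × 0.6070^3 = 0.351576
P(M+8) = 0.6070^4 = 0.135755
The M+6 peak is largest (0.351576); scaling to 100 gives 6.8 : 41.9 : 97.1 : 100.0 : 38.6.

6.8 : 41.9 : 97.1 : 100.0 : 38.6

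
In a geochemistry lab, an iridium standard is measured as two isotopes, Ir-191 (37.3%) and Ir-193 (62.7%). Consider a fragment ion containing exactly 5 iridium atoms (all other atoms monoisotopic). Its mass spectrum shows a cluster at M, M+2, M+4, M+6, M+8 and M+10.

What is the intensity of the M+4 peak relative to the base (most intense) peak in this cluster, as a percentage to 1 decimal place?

59.5%

Term probabilities: M 0.0072, M+2 0.0607, M+4 0.2040, M+6 0.3429, M+8 0.2882, M+10 0.0969. Base peak = M+6.
P(M+6) = C(5,3) × 0.373^2 × 0.627^3 = 10 × 0.139129 × 0.24649188 = 0.342942 (base)
P(M+4) = C(5,2) × 0.373^3 × 0.627^2 = 10 × 0.05189512 × 0.393129 = 0.204015
Relative intensity = 0.204015 / 0.342942 × 100 = 59.5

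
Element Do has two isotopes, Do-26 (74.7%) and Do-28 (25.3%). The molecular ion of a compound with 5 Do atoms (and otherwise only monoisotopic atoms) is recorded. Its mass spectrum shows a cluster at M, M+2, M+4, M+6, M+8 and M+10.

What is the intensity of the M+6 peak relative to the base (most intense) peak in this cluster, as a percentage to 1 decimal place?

Term probabilities: M 0.2326, M+2 0.3939, M+4 0.2668, M+6 0.0904, M+8 0.0153, M+10 0.0010. Base peak = M+2.
P(M+2) = C(5,1) × 0.747^4 × 0.253^1 = 5 × 0.31137404 × 0.2530 = 0.393888 (base)
P(M+6) = C(5,3) × 0.747^2 × 0.253^3 = 10 × 0.558009 × 0.01619428 = 0.090366
Relative intensity = 0.090366 / 0.393888 × 100 = 22.9

22.9%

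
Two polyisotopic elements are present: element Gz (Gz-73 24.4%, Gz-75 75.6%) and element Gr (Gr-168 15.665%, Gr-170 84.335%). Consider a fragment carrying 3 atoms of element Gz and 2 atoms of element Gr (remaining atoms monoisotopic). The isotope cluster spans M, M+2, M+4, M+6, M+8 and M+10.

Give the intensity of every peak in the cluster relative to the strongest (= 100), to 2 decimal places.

Element Gz pattern (n=3): 0.01452678 : 0.13502765 : 0.41836435 : 0.43208122
Element Gr pattern (n=2): 0.02453922 : 0.26422155 : 0.71123922
Convolve the two distributions (both contribute in 2-u steps):
  M: 0.01452678×0.02453922 = 0.000356
  M+2: 0.01452678×0.26422155 + 0.13502765×0.02453922 = 0.007152
  M+4: 0.01452678×0.71123922 + 0.13502765×0.26422155 + 0.41836435×0.02453922 = 0.056276
  M+6: 0.13502765×0.71123922 + 0.41836435×0.26422155 + 0.43208122×0.02453922 = 0.217181
  M+8: 0.41836435×0.71123922 + 0.43208122×0.26422155 = 0.411722
  M+10: 0.43208122×0.71123922 = 0.307313
Scale to base peak (0.411722) = 100: 0.09 : 1.74 : 13.67 : 52.75 : 100.00 : 74.64

0.09 : 1.74 : 13.67 : 52.75 : 100.00 : 74.64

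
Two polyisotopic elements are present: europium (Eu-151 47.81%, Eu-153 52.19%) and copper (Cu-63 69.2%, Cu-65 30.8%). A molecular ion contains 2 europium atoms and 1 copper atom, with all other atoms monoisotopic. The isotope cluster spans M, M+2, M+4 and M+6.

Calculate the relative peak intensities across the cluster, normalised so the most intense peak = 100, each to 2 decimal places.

38.05 : 100.00 : 82.31 : 20.18

Europium pattern (n=2): 0.22857961 : 0.49904078 : 0.27237961
Copper pattern (n=1): 0.6920 : 0.3080
Convolve the two distributions (both contribute in 2-u steps):
  M: 0.22857961×0.6920 = 0.158177
  M+2: 0.22857961×0.3080 + 0.49904078×0.6920 = 0.415739
  M+4: 0.49904078×0.3080 + 0.27237961×0.6920 = 0.342191
  M+6: 0.27237961×0.3080 = 0.083893
Scale to base peak (0.415739) = 100: 38.05 : 100.00 : 82.31 : 20.18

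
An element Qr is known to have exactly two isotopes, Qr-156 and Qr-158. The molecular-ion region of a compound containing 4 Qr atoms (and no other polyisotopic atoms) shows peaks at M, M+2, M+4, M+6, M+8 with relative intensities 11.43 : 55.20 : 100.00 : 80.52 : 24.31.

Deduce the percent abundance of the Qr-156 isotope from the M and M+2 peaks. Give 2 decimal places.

45.30%

If p is the fraction of Qr that is Qr-156, then I(M+2)/I(M) = [C(4,1)·p^3·(1−p)] / p^4 = 4·(1−p)/p = 55.20/11.43 = 4.8294
(1−p)/p = 4.8294/4 = 1.2073  ⇒  p = 1/(1 + 1.2073) = 0.4530
Qr-156: 45.30%, Qr-158: 54.70%.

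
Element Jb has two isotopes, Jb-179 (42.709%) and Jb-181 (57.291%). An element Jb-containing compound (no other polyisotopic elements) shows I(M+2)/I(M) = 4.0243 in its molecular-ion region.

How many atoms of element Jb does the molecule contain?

3

For n independent Jb atoms, I(M+2)/I(M) = n · (abundance Jb-181) / (abundance Jb-179) = n · 0.57291/0.42709.
n = 4.0243 × 0.42709/0.57291 = 3.00 ≈ 3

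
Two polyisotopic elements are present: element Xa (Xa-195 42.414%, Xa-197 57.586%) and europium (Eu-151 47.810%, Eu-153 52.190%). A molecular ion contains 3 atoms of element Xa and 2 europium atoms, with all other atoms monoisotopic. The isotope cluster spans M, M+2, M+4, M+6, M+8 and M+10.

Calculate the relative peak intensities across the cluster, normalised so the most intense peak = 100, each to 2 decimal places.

Element Xa pattern (n=3): 0.07630055 : 0.31078255 : 0.42195323 : 0.19096366
Europium pattern (n=2): 0.22857961 : 0.49904078 : 0.27237961
Convolve the two distributions (both contribute in 2-u steps):
  M: 0.07630055×0.22857961 = 0.017441
  M+2: 0.07630055×0.49904078 + 0.31078255×0.22857961 = 0.109116
  M+4: 0.07630055×0.27237961 + 0.31078255×0.49904078 + 0.42195323×0.22857961 = 0.272326
  M+6: 0.31078255×0.27237961 + 0.42195323×0.49904078 + 0.19096366×0.22857961 = 0.338873
  M+8: 0.42195323×0.27237961 + 0.19096366×0.49904078 = 0.210230
  M+10: 0.19096366×0.27237961 = 0.052015
Scale to base peak (0.338873) = 100: 5.15 : 32.20 : 80.36 : 100.00 : 62.04 : 15.35

5.15 : 32.20 : 80.36 : 100.00 : 62.04 : 15.35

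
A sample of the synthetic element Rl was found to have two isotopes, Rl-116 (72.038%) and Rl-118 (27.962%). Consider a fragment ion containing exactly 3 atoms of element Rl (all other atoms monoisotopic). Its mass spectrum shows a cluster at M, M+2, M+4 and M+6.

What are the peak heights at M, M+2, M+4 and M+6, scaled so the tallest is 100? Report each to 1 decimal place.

85.9 : 100.0 : 38.8 : 5.0

Each Rl atom is independently Rl-116 (p = 0.72038) or Rl-118 (q = 0.27962); the cluster is the binomial expansion (p + q)^3.
P(M) = 0.72038^3 = 0.373839
P(M+2) = 3 × 0.72038^2 × 0.27962^1 = 0.435324
P(M+4) = 3 × 0.72038^1 × 0.27962^2 = 0.168974
P(M+6) = 0.27962^3 = 0.021863
The M+2 peak is largest (0.435324); scaling to 100 gives 85.9 : 100.0 : 38.8 : 5.0.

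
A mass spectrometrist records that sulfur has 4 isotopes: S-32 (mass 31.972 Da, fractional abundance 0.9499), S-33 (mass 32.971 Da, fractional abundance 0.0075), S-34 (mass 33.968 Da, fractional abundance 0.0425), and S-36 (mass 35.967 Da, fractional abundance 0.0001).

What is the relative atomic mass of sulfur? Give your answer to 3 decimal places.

The abundance-weighted mean is 0.9499 × 31.972 + 0.0075 × 32.971 + 0.0425 × 33.968 + 0.0001 × 35.967
= 30.3702 + 0.2473 + 1.4436 + 0.0036 = 32.0647 Da

32.065 Da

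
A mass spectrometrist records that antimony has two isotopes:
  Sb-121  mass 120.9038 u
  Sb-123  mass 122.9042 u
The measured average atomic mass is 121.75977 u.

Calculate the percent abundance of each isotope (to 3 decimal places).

Writing the weighted mean with unknown fraction x of Sb-121:
120.9038·x + 122.9042·(1 − x) = 121.75977
(120.9038 − 122.9042)·x = 121.75977 − 122.9042
x = -1.14443 / -2.0004 = 0.57210 → 57.210% Sb-121, 42.790% Sb-123.

Sb-121: 57.210%, Sb-123: 42.790%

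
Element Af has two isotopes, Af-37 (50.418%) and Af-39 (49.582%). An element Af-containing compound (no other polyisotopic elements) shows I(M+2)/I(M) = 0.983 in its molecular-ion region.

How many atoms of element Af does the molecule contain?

1

For n independent Af atoms, I(M+2)/I(M) = n · (abundance Af-39) / (abundance Af-37) = n · 0.49582/0.50418.
n = 0.983 × 0.50418/0.49582 = 1.00 ≈ 1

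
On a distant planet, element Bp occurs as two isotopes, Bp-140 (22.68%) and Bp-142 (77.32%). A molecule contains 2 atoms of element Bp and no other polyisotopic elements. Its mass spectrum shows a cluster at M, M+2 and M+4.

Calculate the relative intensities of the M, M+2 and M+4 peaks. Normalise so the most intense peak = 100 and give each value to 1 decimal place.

8.6 : 58.7 : 100.0

Each Bp atom is independently Bp-140 (p = 0.2268) or Bp-142 (q = 0.7732); the cluster is the binomial expansion (p + q)^2.
P(M) = 0.2268^2 = 0.051438
P(M+2) = 2 × 0.2268^1 × 0.7732^1 = 0.350724
P(M+4) = 0.7732^2 = 0.597838
The M+4 peak is largest (0.597838); scaling to 100 gives 8.6 : 58.7 : 100.0.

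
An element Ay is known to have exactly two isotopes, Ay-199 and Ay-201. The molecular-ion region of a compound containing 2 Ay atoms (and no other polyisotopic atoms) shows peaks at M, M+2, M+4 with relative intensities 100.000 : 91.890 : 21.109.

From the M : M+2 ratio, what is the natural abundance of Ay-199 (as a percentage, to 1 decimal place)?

68.5%

If p is the fraction of Ay that is Ay-199, then I(M+2)/I(M) = [C(2,1)·p^1·(1−p)] / p^2 = 2·(1−p)/p = 91.890/100.000 = 0.9189
(1−p)/p = 0.9189/2 = 0.4595  ⇒  p = 1/(1 + 0.4595) = 0.6852
Ay-199: 68.5%, Ay-201: 31.5%.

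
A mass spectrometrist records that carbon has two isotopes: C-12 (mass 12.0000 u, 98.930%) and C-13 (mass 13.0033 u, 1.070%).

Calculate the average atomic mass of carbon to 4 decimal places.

Ar = Σ fᵢ·mᵢ = 0.98930 × 12.0000 + 0.01070 × 13.0033
= 11.87160 + 0.13914 = 12.01074 u

12.0107 u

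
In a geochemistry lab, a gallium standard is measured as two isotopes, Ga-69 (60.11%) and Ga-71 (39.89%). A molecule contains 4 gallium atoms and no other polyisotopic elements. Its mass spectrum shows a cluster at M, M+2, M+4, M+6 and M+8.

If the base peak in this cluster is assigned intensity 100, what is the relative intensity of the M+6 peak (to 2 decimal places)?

44.04

Binomial terms of (0.6011 + 0.3989)^4: M 0.1306, M+2 0.3465, M+4 0.3450, M+6 0.1526, M+8 0.0253 → M+2 is the base peak.
P(M+2) = C(4,1) × 0.6011^3 × 0.3989^1 = 4 × 0.21719018 × 0.3989 = 0.346549 (base)
P(M+6) = C(4,3) × 0.6011^1 × 0.3989^3 = 4 × 0.6011 × 0.06347345 = 0.152616
Relative intensity = 0.152616 / 0.346549 × 100 = 44.04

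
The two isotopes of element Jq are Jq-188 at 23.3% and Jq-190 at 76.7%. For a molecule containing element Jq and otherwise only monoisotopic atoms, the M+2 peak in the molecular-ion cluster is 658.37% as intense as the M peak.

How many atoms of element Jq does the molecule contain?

For n independent Jq atoms, I(M+2)/I(M) = n · (abundance Jq-190) / (abundance Jq-188) = n · 0.767/0.233.
n = 6.5837 × 0.233/0.767 = 2.00 ≈ 2

2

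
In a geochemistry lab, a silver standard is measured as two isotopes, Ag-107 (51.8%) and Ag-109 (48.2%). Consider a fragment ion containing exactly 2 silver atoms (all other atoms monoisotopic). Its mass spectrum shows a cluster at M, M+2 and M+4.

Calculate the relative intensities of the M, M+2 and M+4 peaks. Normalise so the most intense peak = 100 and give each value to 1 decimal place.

Each Ag atom is independently Ag-107 (p = 0.518) or Ag-109 (q = 0.482); the cluster is the binomial expansion (p + q)^2.
P(M) = 0.518^2 = 0.268324
P(M+2) = 2 × 0.518^1 × 0.482^1 = 0.499352
P(M+4) = 0.482^2 = 0.232324
The M+2 peak is largest (0.499352); scaling to 100 gives 53.7 : 100.0 : 46.5.

53.7 : 100.0 : 46.5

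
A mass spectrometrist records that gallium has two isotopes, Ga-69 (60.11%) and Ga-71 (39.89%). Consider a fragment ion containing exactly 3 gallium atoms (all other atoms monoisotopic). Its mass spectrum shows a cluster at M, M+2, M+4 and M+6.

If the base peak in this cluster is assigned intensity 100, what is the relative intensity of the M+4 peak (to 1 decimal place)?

66.4

Term probabilities: M 0.2172, M+2 0.4324, M+4 0.2869, M+6 0.0635. Base peak = M+2.
P(M+2) = C(3,1) × 0.6011^2 × 0.3989^1 = 3 × 0.36132121 × 0.3989 = 0.432393 (base)
P(M+4) = C(3,2) × 0.6011^1 × 0.3989^2 = 3 × 0.6011 × 0.15912121 = 0.286943
Relative intensity = 0.286943 / 0.432393 × 100 = 66.4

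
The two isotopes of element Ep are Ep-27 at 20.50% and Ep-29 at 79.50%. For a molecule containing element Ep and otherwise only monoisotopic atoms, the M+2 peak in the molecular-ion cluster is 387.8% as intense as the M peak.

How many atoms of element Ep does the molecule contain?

For n independent Ep atoms, I(M+2)/I(M) = n · (abundance Ep-29) / (abundance Ep-27) = n · 0.7950/0.2050.
n = 3.878 × 0.2050/0.7950 = 1.00 ≈ 1

1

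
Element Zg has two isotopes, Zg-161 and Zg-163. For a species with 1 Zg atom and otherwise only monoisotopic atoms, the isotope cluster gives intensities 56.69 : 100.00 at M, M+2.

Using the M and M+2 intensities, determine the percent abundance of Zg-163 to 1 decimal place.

63.8%

Let p = fractional abundance of Zg-161. I(M+2)/I(M) = [C(1,1)·p^0·(1−p)] / p^1 = 1·(1−p)/p = 100.00/56.69 = 1.7640
(1−p)/p = 1.7640/1 = 1.7640  ⇒  p = 1/(1 + 1.7640) = 0.3618
Zg-161: 36.2%, Zg-163: 63.8%.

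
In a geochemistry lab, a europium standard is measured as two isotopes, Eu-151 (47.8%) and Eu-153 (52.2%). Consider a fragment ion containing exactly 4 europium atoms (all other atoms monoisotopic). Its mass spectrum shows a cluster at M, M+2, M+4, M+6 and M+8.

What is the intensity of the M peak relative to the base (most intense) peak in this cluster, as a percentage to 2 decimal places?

Binomial terms of (0.478 + 0.522)^4: M 0.0522, M+2 0.2280, M+4 0.3735, M+6 0.2720, M+8 0.0742 → M+4 is the base peak.
P(M+4) = C(4,2) × 0.478^2 × 0.522^2 = 6 × 0.228484 × 0.272484 = 0.373549 (base)
P(M) = C(4,0) × 0.478^4 × 0.522^0 = 1 × 0.05220494 × 1.0000 = 0.052205
Relative intensity = 0.052205 / 0.373549 × 100 = 13.98

13.98%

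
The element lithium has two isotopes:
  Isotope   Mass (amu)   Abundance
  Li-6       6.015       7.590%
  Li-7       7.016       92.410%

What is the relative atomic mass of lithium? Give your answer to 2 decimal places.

6.94 amu

Average mass = Σ (abundance × isotope mass) = 0.07590 × 6.015 + 0.92410 × 7.016
= 0.4565 + 6.4835 = 6.9400 amu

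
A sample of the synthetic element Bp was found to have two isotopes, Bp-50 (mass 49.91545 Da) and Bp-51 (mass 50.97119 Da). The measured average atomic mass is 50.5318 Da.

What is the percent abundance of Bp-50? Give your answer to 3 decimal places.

Writing the weighted mean with unknown fraction x of Bp-50:
49.91545·x + 50.97119·(1 − x) = 50.5318
(49.91545 − 50.97119)·x = 50.5318 − 50.97119
x = -0.43939 / -1.05574 = 0.41619 → 41.619% Bp-50, 58.381% Bp-51.

41.619%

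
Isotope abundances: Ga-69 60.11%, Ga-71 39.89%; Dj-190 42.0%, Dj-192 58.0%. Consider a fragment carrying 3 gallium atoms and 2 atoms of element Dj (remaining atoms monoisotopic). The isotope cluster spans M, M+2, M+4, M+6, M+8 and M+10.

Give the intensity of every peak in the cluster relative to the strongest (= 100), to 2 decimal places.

11.46 : 54.46 : 100.00 : 88.67 : 38.12 : 6.39

Gallium pattern (n=3): 0.21719018 : 0.43239309 : 0.28694328 : 0.06347345
Element Dj pattern (n=2): 0.1764 : 0.4872 : 0.3364
Convolve the two distributions (both contribute in 2-u steps):
  M: 0.21719018×0.1764 = 0.038312
  M+2: 0.21719018×0.4872 + 0.43239309×0.1764 = 0.182089
  M+4: 0.21719018×0.3364 + 0.43239309×0.4872 + 0.28694328×0.1764 = 0.334341
  M+6: 0.43239309×0.3364 + 0.28694328×0.4872 + 0.06347345×0.1764 = 0.296453
  M+8: 0.28694328×0.3364 + 0.06347345×0.4872 = 0.127452
  M+10: 0.06347345×0.3364 = 0.021352
Scale to base peak (0.334341) = 100: 11.46 : 54.46 : 100.00 : 88.67 : 38.12 : 6.39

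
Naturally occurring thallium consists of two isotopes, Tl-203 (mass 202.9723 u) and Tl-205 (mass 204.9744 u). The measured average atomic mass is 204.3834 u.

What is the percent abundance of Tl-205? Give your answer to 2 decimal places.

70.48%

Let x be the fractional abundance of Tl-203; then Tl-205 has abundance 1 − x.
202.9723·x + 204.9744·(1 − x) = 204.3834
(202.9723 − 204.9744)·x = 204.3834 − 204.9744
x = -0.5910 / -2.0021 = 0.29519 → 29.52% Tl-203, 70.48% Tl-205.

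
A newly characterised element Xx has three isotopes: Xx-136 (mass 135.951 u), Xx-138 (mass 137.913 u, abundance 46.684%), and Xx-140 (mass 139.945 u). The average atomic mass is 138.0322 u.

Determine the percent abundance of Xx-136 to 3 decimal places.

24.141%

The remaining 53.316% is split between Xx-136 (fraction x) and Xx-140 (fraction 0.53316 − x).
Substituting: 135.951x + 139.945(0.53316 − x) = 73.64889508
(135.951 − 139.945)x = -0.96418112  ⇒  x = 0.24141, y = 0.29175
Xx-136: 24.141%, Xx-140: 29.175%.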